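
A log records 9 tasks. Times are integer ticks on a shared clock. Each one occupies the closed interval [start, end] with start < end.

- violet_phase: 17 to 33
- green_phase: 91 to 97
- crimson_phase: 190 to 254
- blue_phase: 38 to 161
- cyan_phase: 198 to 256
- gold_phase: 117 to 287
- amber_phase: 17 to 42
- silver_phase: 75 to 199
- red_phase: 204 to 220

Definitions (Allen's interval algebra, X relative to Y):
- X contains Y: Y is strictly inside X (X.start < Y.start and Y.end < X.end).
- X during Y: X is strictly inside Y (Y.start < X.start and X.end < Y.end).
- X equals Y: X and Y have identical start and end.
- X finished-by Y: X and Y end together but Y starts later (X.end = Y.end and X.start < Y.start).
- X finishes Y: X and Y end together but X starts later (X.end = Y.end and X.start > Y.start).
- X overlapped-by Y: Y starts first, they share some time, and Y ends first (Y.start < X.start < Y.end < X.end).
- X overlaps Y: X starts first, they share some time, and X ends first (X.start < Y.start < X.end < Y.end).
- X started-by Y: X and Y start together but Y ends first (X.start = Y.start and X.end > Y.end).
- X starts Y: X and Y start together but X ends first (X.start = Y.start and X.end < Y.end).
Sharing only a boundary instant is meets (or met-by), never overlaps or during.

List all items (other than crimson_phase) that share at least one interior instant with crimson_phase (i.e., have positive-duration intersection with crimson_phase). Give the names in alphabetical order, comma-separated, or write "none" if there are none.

Target crimson_phase = [190, 254].
amber_phase [17, 42] → before → no.
blue_phase [38, 161] → before → no.
cyan_phase [198, 256] → overlapped-by → yes.
gold_phase [117, 287] → contains → yes.
green_phase [91, 97] → before → no.
red_phase [204, 220] → during → yes.
silver_phase [75, 199] → overlaps → yes.
violet_phase [17, 33] → before → no.
Result: cyan_phase, gold_phase, red_phase, silver_phase.

cyan_phase, gold_phase, red_phase, silver_phase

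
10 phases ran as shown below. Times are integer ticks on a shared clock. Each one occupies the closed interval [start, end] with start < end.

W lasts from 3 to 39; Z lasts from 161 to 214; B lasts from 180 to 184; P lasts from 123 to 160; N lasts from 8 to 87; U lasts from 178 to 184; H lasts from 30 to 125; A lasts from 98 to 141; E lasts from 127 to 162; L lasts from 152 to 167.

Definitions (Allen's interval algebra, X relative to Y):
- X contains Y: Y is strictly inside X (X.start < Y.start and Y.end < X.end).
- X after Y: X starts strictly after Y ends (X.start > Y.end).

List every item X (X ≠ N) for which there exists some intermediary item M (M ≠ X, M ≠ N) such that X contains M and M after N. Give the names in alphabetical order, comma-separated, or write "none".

Target N = [8, 87].
Intermediaries M with M after N: A, B, E, L, P, U, Z.
Via A — items with X contains A: none.
Via B — items with X contains B: Z.
Via E — items with X contains E: none.
Via L — items with X contains L: none.
Via P — items with X contains P: none.
Via U — items with X contains U: Z.
Via Z — items with X contains Z: none.
Union: Z.

Z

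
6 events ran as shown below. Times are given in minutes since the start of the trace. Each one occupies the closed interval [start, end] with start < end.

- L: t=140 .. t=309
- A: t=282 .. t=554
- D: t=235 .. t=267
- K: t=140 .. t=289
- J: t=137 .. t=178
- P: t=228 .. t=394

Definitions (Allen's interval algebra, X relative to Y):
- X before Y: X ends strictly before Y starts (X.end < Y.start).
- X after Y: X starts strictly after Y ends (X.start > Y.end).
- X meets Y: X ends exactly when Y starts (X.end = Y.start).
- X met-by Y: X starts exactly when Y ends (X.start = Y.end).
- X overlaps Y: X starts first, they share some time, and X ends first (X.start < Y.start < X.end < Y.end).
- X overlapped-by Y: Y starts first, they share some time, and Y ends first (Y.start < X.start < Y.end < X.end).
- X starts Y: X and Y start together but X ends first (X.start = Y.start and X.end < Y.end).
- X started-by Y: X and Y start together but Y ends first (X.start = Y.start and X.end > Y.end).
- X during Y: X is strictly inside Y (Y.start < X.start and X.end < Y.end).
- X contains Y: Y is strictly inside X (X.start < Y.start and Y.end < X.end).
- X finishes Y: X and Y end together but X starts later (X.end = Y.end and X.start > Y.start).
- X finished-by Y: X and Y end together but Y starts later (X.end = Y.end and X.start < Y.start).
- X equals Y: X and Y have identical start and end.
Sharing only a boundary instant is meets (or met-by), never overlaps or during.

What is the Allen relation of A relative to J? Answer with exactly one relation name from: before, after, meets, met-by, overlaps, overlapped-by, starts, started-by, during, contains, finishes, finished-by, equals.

after

A = [t=282, t=554]; J = [t=137, t=178].
Compare endpoints: A.start > J.start, A.start > J.end, A.end > J.start, A.end > J.end.
That pattern is 'after'.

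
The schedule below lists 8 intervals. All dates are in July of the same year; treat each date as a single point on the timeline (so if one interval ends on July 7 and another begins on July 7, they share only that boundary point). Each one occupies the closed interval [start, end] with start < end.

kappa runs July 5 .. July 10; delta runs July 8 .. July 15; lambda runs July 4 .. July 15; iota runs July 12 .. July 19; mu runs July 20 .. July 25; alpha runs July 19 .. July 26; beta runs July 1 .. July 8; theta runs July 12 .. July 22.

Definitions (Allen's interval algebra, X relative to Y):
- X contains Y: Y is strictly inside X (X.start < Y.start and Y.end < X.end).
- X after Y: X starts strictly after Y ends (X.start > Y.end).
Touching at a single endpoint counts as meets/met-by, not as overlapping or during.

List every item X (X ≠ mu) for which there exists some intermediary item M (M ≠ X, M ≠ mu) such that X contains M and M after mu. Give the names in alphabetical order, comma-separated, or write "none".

none

Target mu = [July 20, July 25].
Intermediaries M with M after mu: none.
Union: none.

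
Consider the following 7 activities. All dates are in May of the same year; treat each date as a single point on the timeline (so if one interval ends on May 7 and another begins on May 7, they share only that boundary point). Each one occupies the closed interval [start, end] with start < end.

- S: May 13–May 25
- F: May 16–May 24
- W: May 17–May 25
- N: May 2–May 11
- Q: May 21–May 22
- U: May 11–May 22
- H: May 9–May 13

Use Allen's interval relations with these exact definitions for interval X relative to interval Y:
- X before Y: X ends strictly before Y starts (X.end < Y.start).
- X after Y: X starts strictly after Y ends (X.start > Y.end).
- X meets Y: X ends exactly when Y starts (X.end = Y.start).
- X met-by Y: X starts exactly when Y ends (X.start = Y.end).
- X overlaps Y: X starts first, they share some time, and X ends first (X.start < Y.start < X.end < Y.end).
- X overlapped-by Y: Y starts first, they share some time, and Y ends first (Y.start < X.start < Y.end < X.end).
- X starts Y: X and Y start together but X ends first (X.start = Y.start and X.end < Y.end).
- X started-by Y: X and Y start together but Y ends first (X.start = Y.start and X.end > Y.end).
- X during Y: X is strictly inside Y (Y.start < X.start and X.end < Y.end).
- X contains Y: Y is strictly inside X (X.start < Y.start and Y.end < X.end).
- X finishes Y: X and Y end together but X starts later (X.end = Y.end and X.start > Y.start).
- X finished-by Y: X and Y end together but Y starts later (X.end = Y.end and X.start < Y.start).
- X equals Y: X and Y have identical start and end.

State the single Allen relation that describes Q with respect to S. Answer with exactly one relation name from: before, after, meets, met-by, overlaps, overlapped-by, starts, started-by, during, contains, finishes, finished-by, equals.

Q = [May 21, May 22]; S = [May 13, May 25].
Compare endpoints: Q.start > S.start, Q.start < S.end, Q.end > S.start, Q.end < S.end.
That pattern is 'during'.

during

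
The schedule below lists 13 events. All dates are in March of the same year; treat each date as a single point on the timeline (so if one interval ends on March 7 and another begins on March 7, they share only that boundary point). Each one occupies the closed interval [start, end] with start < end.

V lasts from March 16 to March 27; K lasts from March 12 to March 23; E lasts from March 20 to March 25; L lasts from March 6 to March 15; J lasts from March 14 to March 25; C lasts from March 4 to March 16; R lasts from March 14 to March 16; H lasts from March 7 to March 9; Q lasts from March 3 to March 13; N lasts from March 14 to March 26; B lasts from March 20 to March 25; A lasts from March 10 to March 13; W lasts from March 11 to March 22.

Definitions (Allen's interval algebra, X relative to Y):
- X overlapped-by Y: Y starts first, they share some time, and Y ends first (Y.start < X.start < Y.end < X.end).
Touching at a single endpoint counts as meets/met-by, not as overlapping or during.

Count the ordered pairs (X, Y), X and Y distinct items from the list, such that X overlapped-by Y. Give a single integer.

Checking all 156 ordered pairs for relation 'overlapped-by'; matching pairs in alphabetical order:
(B, K): B overlapped-by K ✓
(B, W): B overlapped-by W ✓
(C, Q): C overlapped-by Q ✓
(E, K): E overlapped-by K ✓
(E, W): E overlapped-by W ✓
(J, C): J overlapped-by C ✓
(J, K): J overlapped-by K ✓
(J, L): J overlapped-by L ✓
(J, W): J overlapped-by W ✓
(K, A): K overlapped-by A ✓
(K, C): K overlapped-by C ✓
(K, L): K overlapped-by L ✓
(K, Q): K overlapped-by Q ✓
(K, W): K overlapped-by W ✓
(L, Q): L overlapped-by Q ✓
(N, C): N overlapped-by C ✓
(N, K): N overlapped-by K ✓
(N, L): N overlapped-by L ✓
(N, W): N overlapped-by W ✓
(R, L): R overlapped-by L ✓
(V, J): V overlapped-by J ✓
(V, K): V overlapped-by K ✓
(V, N): V overlapped-by N ✓
(V, W): V overlapped-by W ✓
... plus 4 further pairs not listed.
Count: 28.

28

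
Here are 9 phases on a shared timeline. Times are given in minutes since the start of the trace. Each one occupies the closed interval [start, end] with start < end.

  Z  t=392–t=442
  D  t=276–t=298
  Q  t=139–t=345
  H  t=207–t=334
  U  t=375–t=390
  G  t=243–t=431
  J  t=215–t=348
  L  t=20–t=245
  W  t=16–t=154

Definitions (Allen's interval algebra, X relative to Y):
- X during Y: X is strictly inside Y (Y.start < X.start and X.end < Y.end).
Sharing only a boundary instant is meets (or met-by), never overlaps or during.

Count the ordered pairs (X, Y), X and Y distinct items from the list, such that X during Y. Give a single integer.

6

Checking all 72 ordered pairs for relation 'during'; matching pairs in alphabetical order:
(D, G): D during G ✓
(D, H): D during H ✓
(D, J): D during J ✓
(D, Q): D during Q ✓
(H, Q): H during Q ✓
(U, G): U during G ✓
Count: 6.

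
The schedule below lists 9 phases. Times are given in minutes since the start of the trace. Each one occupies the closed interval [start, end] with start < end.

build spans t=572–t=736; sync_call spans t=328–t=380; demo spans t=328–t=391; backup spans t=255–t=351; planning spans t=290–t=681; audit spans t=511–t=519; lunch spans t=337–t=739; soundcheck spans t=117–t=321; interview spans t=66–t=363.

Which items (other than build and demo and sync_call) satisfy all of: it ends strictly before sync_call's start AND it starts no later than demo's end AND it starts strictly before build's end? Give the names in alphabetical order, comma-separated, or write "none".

soundcheck

Conditions: its end is strictly before sync_call's start (X.end < t=328) AND its start is no later than demo's end (X.start <= t=391) AND its start is strictly before build's end (X.start < t=736).
audit: end t=519 < t=328? ✗; start t=511 <= t=391? ✗; start t=511 < t=736? ✓ → no.
backup: end t=351 < t=328? ✗; start t=255 <= t=391? ✓; start t=255 < t=736? ✓ → no.
interview: end t=363 < t=328? ✗; start t=66 <= t=391? ✓; start t=66 < t=736? ✓ → no.
lunch: end t=739 < t=328? ✗; start t=337 <= t=391? ✓; start t=337 < t=736? ✓ → no.
planning: end t=681 < t=328? ✗; start t=290 <= t=391? ✓; start t=290 < t=736? ✓ → no.
soundcheck: end t=321 < t=328? ✓; start t=117 <= t=391? ✓; start t=117 < t=736? ✓ → yes.
Result: soundcheck.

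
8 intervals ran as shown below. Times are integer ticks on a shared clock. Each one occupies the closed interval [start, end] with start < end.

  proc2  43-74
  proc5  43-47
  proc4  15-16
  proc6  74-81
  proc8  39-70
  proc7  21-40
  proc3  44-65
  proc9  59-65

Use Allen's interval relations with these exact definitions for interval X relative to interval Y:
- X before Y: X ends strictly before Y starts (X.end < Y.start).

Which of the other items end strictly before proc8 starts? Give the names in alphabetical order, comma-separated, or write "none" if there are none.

proc4

Target proc8 = [39, 70].
proc2 [43, 74] → overlapped-by → no.
proc3 [44, 65] → during → no.
proc4 [15, 16] → before → yes.
proc5 [43, 47] → during → no.
proc6 [74, 81] → after → no.
proc7 [21, 40] → overlaps → no.
proc9 [59, 65] → during → no.
Result: proc4.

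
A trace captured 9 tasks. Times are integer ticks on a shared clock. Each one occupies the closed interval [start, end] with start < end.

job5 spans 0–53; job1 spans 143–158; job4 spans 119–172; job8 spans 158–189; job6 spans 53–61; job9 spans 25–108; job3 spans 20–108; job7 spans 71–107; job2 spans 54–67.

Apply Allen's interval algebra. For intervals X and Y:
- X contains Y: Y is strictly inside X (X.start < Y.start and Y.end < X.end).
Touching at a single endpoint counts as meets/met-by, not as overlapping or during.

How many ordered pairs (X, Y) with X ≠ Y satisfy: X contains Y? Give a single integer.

7

Checking all 72 ordered pairs for relation 'contains'; matching pairs in alphabetical order:
(job3, job2): job3 contains job2 ✓
(job3, job6): job3 contains job6 ✓
(job3, job7): job3 contains job7 ✓
(job4, job1): job4 contains job1 ✓
(job9, job2): job9 contains job2 ✓
(job9, job6): job9 contains job6 ✓
(job9, job7): job9 contains job7 ✓
Count: 7.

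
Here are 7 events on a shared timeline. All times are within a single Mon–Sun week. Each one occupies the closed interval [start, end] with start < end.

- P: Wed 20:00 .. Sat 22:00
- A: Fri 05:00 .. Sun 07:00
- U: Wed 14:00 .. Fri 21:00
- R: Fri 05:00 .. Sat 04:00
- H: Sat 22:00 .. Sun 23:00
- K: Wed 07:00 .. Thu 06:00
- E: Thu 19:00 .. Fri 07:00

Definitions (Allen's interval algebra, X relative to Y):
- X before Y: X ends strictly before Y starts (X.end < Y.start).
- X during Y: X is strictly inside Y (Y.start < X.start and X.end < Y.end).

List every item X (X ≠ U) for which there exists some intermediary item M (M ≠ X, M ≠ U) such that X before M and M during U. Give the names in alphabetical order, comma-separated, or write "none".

Target U = [Wed 14:00, Fri 21:00].
Intermediaries M with M during U: E.
Via E — items with X before E: K.
Union: K.

K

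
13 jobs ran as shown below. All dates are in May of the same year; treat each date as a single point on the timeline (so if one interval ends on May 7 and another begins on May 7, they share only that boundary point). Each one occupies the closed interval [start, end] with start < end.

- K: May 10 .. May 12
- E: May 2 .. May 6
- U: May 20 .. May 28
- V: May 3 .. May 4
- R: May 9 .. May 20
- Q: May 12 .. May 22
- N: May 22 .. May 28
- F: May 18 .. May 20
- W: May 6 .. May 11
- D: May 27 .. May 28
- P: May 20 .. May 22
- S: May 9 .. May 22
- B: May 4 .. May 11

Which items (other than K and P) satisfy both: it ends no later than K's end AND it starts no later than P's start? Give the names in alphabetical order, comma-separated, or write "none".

Conditions: its end is no later than K's end (X.end <= May 12) AND its start is no later than P's start (X.start <= May 20).
B: end May 11 <= May 12? ✓; start May 4 <= May 20? ✓ → yes.
D: end May 28 <= May 12? ✗; start May 27 <= May 20? ✗ → no.
E: end May 6 <= May 12? ✓; start May 2 <= May 20? ✓ → yes.
F: end May 20 <= May 12? ✗; start May 18 <= May 20? ✓ → no.
N: end May 28 <= May 12? ✗; start May 22 <= May 20? ✗ → no.
Q: end May 22 <= May 12? ✗; start May 12 <= May 20? ✓ → no.
R: end May 20 <= May 12? ✗; start May 9 <= May 20? ✓ → no.
S: end May 22 <= May 12? ✗; start May 9 <= May 20? ✓ → no.
U: end May 28 <= May 12? ✗; start May 20 <= May 20? ✓ → no.
V: end May 4 <= May 12? ✓; start May 3 <= May 20? ✓ → yes.
W: end May 11 <= May 12? ✓; start May 6 <= May 20? ✓ → yes.
Result: B, E, V, W.

B, E, V, W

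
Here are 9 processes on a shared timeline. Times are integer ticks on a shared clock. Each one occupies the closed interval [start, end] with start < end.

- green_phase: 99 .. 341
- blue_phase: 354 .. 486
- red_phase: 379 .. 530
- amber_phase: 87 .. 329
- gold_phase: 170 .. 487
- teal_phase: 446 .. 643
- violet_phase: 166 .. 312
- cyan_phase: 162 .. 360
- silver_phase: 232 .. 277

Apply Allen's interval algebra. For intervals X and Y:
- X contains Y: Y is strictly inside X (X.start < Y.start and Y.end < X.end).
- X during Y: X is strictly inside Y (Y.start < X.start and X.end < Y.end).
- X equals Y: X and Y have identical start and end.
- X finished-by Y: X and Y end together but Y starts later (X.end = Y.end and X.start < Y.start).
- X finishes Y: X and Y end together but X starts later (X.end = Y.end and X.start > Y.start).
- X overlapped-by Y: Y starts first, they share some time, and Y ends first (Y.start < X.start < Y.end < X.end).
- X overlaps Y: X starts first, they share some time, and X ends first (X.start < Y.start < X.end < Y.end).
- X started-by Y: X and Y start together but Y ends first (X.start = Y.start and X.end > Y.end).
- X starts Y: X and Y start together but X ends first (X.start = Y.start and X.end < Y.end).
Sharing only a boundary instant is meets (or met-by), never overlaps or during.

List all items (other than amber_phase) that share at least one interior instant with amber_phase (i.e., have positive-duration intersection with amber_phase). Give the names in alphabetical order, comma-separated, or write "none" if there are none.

cyan_phase, gold_phase, green_phase, silver_phase, violet_phase

Target amber_phase = [87, 329].
blue_phase [354, 486] → after → no.
cyan_phase [162, 360] → overlapped-by → yes.
gold_phase [170, 487] → overlapped-by → yes.
green_phase [99, 341] → overlapped-by → yes.
red_phase [379, 530] → after → no.
silver_phase [232, 277] → during → yes.
teal_phase [446, 643] → after → no.
violet_phase [166, 312] → during → yes.
Result: cyan_phase, gold_phase, green_phase, silver_phase, violet_phase.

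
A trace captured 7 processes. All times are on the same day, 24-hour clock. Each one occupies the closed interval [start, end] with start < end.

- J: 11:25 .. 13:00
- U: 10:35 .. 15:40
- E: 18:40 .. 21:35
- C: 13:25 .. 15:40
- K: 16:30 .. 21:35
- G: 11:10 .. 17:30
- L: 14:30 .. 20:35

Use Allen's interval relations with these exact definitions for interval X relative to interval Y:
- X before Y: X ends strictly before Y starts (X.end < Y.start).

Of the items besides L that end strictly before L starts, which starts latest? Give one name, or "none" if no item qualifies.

Target L = [14:30, 20:35].
C [13:25, 15:40] → overlaps → excluded.
E [18:40, 21:35] → overlapped-by → excluded.
G [11:10, 17:30] → overlaps → excluded.
J [11:25, 13:00] → before → candidate.
K [16:30, 21:35] → overlapped-by → excluded.
U [10:35, 15:40] → overlaps → excluded.
Among candidates, latest start is 11:25 → J.

J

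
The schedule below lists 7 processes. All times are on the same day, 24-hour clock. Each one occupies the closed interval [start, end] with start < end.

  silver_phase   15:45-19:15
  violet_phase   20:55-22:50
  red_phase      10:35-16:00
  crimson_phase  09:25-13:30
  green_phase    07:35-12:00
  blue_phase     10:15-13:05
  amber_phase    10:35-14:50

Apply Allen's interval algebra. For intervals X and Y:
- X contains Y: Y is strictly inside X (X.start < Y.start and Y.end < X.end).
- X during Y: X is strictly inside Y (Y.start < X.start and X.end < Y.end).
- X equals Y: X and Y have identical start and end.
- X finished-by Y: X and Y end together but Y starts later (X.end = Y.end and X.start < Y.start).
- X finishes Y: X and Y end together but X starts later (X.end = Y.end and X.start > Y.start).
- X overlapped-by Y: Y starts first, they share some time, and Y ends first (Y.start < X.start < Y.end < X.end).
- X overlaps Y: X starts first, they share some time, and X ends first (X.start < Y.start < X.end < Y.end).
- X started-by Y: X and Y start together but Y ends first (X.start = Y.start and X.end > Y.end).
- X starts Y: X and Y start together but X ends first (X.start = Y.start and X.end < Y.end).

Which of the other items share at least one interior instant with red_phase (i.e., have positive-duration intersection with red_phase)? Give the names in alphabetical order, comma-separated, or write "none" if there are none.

amber_phase, blue_phase, crimson_phase, green_phase, silver_phase

Target red_phase = [10:35, 16:00].
amber_phase [10:35, 14:50] → starts → yes.
blue_phase [10:15, 13:05] → overlaps → yes.
crimson_phase [09:25, 13:30] → overlaps → yes.
green_phase [07:35, 12:00] → overlaps → yes.
silver_phase [15:45, 19:15] → overlapped-by → yes.
violet_phase [20:55, 22:50] → after → no.
Result: amber_phase, blue_phase, crimson_phase, green_phase, silver_phase.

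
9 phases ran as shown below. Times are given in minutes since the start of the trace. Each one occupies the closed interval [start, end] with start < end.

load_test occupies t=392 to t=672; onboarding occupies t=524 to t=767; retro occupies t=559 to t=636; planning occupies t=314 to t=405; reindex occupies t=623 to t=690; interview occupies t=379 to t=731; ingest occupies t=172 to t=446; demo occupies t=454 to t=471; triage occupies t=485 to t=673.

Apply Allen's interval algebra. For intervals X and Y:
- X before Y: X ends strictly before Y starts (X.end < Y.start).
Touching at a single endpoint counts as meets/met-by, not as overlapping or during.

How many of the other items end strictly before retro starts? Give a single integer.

3

Target retro = [t=559, t=636].
demo [t=454, t=471] → before → counts.
ingest [t=172, t=446] → before → counts.
interview [t=379, t=731] → contains → no.
load_test [t=392, t=672] → contains → no.
onboarding [t=524, t=767] → contains → no.
planning [t=314, t=405] → before → counts.
reindex [t=623, t=690] → overlapped-by → no.
triage [t=485, t=673] → contains → no.
Total: 3.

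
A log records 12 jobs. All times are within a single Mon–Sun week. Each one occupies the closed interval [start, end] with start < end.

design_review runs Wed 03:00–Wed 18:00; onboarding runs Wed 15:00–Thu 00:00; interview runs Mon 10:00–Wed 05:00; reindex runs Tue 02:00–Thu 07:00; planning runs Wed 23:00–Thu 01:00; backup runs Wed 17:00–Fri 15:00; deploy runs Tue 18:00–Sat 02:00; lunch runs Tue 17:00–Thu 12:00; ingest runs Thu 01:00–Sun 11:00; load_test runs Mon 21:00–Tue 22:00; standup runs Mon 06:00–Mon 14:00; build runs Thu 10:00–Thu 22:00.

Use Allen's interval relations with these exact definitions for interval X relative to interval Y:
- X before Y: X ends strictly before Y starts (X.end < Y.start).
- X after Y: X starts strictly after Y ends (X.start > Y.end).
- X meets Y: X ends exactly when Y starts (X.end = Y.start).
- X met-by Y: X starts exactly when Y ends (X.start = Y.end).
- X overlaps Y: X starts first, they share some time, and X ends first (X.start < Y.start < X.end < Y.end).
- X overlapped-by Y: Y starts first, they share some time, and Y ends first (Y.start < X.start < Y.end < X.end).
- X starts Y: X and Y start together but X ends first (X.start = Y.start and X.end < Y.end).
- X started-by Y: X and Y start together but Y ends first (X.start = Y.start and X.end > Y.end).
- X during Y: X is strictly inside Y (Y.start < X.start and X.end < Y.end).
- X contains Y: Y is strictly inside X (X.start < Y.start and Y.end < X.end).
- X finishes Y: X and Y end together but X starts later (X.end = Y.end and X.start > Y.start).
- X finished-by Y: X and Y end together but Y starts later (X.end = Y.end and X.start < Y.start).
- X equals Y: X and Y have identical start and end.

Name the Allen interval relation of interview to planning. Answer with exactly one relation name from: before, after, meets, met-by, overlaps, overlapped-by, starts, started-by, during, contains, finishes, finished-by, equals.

before

interview = [Mon 10:00, Wed 05:00]; planning = [Wed 23:00, Thu 01:00].
Compare endpoints: interview.start < planning.start, interview.start < planning.end, interview.end < planning.start, interview.end < planning.end.
That pattern is 'before'.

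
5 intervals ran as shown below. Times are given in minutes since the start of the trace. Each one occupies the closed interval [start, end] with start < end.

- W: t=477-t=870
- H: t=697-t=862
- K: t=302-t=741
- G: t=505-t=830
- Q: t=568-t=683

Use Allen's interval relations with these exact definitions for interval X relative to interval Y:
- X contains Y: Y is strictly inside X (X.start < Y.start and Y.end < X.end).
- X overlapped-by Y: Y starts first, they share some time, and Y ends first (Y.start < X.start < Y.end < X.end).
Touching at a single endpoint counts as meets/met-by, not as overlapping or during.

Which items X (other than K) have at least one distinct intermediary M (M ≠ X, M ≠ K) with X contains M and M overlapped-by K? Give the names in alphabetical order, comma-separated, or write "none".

W

Target K = [t=302, t=741].
Intermediaries M with M overlapped-by K: G, H, W.
Via G — items with X contains G: W.
Via H — items with X contains H: W.
Via W — items with X contains W: none.
Union: W.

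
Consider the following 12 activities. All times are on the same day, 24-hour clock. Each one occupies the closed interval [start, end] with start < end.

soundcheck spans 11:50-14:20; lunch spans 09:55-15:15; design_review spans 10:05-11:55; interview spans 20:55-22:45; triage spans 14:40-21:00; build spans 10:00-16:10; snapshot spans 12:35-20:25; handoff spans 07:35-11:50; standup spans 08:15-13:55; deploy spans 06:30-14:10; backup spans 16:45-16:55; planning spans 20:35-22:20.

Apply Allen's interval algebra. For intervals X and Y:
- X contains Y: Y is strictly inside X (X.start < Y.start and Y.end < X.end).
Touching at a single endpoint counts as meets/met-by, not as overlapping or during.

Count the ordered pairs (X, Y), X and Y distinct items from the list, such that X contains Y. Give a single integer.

10

Checking all 132 ordered pairs for relation 'contains'; matching pairs in alphabetical order:
(build, design_review): build contains design_review ✓
(build, soundcheck): build contains soundcheck ✓
(deploy, design_review): deploy contains design_review ✓
(deploy, handoff): deploy contains handoff ✓
(deploy, standup): deploy contains standup ✓
(lunch, design_review): lunch contains design_review ✓
(lunch, soundcheck): lunch contains soundcheck ✓
(snapshot, backup): snapshot contains backup ✓
(standup, design_review): standup contains design_review ✓
(triage, backup): triage contains backup ✓
Count: 10.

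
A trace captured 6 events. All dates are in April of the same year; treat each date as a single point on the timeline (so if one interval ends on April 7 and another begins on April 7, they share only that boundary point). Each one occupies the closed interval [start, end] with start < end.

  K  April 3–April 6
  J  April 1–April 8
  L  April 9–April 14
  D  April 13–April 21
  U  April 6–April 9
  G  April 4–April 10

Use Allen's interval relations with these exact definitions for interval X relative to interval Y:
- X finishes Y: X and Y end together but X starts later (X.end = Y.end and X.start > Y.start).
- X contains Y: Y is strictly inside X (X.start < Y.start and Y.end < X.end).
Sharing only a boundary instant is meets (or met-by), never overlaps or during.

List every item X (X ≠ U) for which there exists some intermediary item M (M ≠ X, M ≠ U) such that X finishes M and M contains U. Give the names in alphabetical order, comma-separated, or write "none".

none

Target U = [April 6, April 9].
Intermediaries M with M contains U: G.
Via G — items with X finishes G: none.
Union: none.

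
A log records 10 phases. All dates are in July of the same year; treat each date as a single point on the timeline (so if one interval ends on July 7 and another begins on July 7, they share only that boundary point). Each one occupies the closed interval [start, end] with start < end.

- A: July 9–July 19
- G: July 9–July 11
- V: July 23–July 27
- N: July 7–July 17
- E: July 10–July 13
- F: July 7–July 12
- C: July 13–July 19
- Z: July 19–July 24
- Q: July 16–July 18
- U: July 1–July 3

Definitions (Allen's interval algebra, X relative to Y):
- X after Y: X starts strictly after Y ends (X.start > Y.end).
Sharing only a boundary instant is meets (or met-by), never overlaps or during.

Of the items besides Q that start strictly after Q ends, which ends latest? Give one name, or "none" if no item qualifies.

Target Q = [July 16, July 18].
A [July 9, July 19] → contains → excluded.
C [July 13, July 19] → contains → excluded.
E [July 10, July 13] → before → excluded.
F [July 7, July 12] → before → excluded.
G [July 9, July 11] → before → excluded.
N [July 7, July 17] → overlaps → excluded.
U [July 1, July 3] → before → excluded.
V [July 23, July 27] → after → candidate.
Z [July 19, July 24] → after → candidate.
Among candidates, latest end is July 27 → V.

V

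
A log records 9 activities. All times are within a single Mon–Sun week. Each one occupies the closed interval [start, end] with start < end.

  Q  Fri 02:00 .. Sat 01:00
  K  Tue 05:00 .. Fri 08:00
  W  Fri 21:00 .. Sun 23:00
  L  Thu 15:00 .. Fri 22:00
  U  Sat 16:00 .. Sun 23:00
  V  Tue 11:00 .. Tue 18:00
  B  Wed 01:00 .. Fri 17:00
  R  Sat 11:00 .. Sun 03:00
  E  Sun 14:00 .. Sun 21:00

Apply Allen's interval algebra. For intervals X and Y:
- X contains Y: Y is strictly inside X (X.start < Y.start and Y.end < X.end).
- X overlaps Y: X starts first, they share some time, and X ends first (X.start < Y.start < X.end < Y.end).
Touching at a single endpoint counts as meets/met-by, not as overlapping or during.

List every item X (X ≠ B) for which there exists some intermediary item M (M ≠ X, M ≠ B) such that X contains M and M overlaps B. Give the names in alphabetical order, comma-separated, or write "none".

none

Target B = [Wed 01:00, Fri 17:00].
Intermediaries M with M overlaps B: K.
Via K — items with X contains K: none.
Union: none.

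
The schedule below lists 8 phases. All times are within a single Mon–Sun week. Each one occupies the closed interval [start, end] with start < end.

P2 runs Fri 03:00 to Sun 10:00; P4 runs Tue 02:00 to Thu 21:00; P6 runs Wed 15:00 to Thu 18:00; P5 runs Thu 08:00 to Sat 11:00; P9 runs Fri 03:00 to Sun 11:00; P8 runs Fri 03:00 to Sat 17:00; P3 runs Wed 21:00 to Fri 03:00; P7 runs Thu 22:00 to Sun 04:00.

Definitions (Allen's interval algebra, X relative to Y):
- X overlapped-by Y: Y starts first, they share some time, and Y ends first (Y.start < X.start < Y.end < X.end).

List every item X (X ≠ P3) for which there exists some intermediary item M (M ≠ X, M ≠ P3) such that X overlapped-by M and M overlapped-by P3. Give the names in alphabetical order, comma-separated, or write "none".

Target P3 = [Wed 21:00, Fri 03:00].
Intermediaries M with M overlapped-by P3: P5, P7.
Via P5 — items with X overlapped-by P5: P2, P7, P8, P9.
Via P7 — items with X overlapped-by P7: P2, P9.
Union: P2, P7, P8, P9.

P2, P7, P8, P9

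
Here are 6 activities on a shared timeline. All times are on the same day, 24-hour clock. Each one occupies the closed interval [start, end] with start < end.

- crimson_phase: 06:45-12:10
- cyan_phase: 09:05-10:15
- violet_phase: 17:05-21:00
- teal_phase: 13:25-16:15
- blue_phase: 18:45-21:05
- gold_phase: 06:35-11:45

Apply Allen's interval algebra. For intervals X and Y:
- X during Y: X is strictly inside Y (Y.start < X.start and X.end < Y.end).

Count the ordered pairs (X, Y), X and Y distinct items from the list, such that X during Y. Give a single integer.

Checking all 30 ordered pairs for relation 'during'; matching pairs in alphabetical order:
(cyan_phase, crimson_phase): cyan_phase during crimson_phase ✓
(cyan_phase, gold_phase): cyan_phase during gold_phase ✓
Count: 2.

2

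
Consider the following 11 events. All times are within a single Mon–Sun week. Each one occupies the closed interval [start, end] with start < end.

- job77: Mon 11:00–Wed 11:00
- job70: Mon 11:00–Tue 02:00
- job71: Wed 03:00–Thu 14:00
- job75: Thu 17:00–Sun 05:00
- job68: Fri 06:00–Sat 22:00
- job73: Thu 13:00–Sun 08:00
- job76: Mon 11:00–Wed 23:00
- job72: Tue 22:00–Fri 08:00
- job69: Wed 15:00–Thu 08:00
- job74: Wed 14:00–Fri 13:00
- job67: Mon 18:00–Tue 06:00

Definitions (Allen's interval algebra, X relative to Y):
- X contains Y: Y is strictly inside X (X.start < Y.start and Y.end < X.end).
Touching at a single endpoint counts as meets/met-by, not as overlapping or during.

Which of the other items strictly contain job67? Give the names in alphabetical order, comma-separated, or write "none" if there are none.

job76, job77

Target job67 = [Mon 18:00, Tue 06:00].
job68 [Fri 06:00, Sat 22:00] → after → no.
job69 [Wed 15:00, Thu 08:00] → after → no.
job70 [Mon 11:00, Tue 02:00] → overlaps → no.
job71 [Wed 03:00, Thu 14:00] → after → no.
job72 [Tue 22:00, Fri 08:00] → after → no.
job73 [Thu 13:00, Sun 08:00] → after → no.
job74 [Wed 14:00, Fri 13:00] → after → no.
job75 [Thu 17:00, Sun 05:00] → after → no.
job76 [Mon 11:00, Wed 23:00] → contains → yes.
job77 [Mon 11:00, Wed 11:00] → contains → yes.
Result: job76, job77.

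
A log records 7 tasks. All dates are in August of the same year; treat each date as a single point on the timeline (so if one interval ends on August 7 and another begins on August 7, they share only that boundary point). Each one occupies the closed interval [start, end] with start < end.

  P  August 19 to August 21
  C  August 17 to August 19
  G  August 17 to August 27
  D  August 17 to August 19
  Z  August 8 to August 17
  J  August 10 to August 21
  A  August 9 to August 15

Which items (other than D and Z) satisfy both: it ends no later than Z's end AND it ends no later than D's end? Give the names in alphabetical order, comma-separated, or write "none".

A

Conditions: its end is no later than Z's end (X.end <= August 17) AND its end is no later than D's end (X.end <= August 19).
A: end August 15 <= August 17? ✓; end August 15 <= August 19? ✓ → yes.
C: end August 19 <= August 17? ✗; end August 19 <= August 19? ✓ → no.
G: end August 27 <= August 17? ✗; end August 27 <= August 19? ✗ → no.
J: end August 21 <= August 17? ✗; end August 21 <= August 19? ✗ → no.
P: end August 21 <= August 17? ✗; end August 21 <= August 19? ✗ → no.
Result: A.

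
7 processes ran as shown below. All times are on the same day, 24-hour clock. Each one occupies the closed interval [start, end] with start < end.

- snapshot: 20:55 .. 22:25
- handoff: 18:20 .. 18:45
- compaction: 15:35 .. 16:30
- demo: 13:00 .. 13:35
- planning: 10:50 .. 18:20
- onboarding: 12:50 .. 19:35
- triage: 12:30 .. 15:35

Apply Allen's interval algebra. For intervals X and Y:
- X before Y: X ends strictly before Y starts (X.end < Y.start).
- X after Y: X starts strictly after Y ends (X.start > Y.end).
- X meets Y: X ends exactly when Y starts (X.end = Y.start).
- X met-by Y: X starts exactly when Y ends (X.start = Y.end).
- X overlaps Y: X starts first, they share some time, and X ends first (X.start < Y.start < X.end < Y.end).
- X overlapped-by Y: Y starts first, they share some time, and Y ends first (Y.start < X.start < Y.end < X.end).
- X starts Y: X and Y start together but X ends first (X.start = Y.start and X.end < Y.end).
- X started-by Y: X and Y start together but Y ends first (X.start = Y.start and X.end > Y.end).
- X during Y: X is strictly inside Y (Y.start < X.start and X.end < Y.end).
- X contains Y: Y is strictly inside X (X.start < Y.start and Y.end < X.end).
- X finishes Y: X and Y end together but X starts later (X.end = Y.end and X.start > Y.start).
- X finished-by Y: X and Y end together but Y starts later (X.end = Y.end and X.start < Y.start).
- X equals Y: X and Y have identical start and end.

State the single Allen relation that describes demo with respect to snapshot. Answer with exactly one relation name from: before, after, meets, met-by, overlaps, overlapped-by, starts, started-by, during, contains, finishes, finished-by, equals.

before

demo = [13:00, 13:35]; snapshot = [20:55, 22:25].
Compare endpoints: demo.start < snapshot.start, demo.start < snapshot.end, demo.end < snapshot.start, demo.end < snapshot.end.
That pattern is 'before'.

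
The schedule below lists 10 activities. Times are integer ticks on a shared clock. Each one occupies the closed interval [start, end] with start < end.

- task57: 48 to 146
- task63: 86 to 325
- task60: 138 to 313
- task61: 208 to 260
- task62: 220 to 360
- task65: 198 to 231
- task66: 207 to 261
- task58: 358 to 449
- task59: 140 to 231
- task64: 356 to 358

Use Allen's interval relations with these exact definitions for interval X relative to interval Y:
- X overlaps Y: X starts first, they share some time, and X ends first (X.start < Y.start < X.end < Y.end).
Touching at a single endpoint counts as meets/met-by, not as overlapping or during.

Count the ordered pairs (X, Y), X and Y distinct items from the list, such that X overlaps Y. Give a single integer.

Checking all 90 ordered pairs for relation 'overlaps'; matching pairs in alphabetical order:
(task57, task59): task57 overlaps task59 ✓
(task57, task60): task57 overlaps task60 ✓
(task57, task63): task57 overlaps task63 ✓
(task59, task61): task59 overlaps task61 ✓
(task59, task62): task59 overlaps task62 ✓
(task59, task66): task59 overlaps task66 ✓
(task60, task62): task60 overlaps task62 ✓
(task61, task62): task61 overlaps task62 ✓
(task62, task58): task62 overlaps task58 ✓
(task63, task62): task63 overlaps task62 ✓
(task65, task61): task65 overlaps task61 ✓
(task65, task62): task65 overlaps task62 ✓
(task65, task66): task65 overlaps task66 ✓
(task66, task62): task66 overlaps task62 ✓
Count: 14.

14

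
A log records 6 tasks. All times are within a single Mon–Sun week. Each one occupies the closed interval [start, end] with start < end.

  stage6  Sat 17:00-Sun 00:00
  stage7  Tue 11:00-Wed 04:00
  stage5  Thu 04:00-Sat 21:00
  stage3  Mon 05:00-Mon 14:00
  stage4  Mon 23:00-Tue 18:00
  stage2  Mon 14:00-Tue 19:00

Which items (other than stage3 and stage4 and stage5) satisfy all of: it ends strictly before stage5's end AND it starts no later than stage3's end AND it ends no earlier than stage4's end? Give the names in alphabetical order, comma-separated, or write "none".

stage2

Conditions: its end is strictly before stage5's end (X.end < Sat 21:00) AND its start is no later than stage3's end (X.start <= Mon 14:00) AND its end is no earlier than stage4's end (X.end >= Tue 18:00).
stage2: end Tue 19:00 < Sat 21:00? ✓; start Mon 14:00 <= Mon 14:00? ✓; end Tue 19:00 >= Tue 18:00? ✓ → yes.
stage6: end Sun 00:00 < Sat 21:00? ✗; start Sat 17:00 <= Mon 14:00? ✗; end Sun 00:00 >= Tue 18:00? ✓ → no.
stage7: end Wed 04:00 < Sat 21:00? ✓; start Tue 11:00 <= Mon 14:00? ✗; end Wed 04:00 >= Tue 18:00? ✓ → no.
Result: stage2.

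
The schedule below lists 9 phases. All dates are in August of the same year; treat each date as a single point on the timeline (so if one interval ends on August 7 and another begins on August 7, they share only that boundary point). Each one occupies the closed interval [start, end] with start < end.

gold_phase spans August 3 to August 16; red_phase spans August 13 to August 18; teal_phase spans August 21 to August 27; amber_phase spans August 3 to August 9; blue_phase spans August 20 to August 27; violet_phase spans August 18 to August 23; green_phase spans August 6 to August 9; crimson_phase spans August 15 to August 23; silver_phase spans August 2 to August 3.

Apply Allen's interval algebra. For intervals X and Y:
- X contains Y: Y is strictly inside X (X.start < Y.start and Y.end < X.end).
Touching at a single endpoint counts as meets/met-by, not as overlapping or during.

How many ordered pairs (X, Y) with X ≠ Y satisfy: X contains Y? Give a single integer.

1

Checking all 72 ordered pairs for relation 'contains'; matching pairs in alphabetical order:
(gold_phase, green_phase): gold_phase contains green_phase ✓
Count: 1.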